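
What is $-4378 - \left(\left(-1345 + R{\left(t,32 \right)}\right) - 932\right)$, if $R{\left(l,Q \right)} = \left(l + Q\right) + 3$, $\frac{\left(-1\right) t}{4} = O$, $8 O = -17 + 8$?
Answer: $- \frac{4281}{2} \approx -2140.5$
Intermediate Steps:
$O = - \frac{9}{8}$ ($O = \frac{-17 + 8}{8} = \frac{1}{8} \left(-9\right) = - \frac{9}{8} \approx -1.125$)
$t = \frac{9}{2}$ ($t = \left(-4\right) \left(- \frac{9}{8}\right) = \frac{9}{2} \approx 4.5$)
$R{\left(l,Q \right)} = 3 + Q + l$ ($R{\left(l,Q \right)} = \left(Q + l\right) + 3 = 3 + Q + l$)
$-4378 - \left(\left(-1345 + R{\left(t,32 \right)}\right) - 932\right) = -4378 - \left(\left(-1345 + \left(3 + 32 + \frac{9}{2}\right)\right) - 932\right) = -4378 - \left(\left(-1345 + \frac{79}{2}\right) - 932\right) = -4378 - \left(- \frac{2611}{2} - 932\right) = -4378 - - \frac{4475}{2} = -4378 + \frac{4475}{2} = - \frac{4281}{2}$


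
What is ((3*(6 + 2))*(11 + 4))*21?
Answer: 7560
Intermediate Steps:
((3*(6 + 2))*(11 + 4))*21 = ((3*8)*15)*21 = (24*15)*21 = 360*21 = 7560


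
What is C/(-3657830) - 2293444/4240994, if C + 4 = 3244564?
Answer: -100678126178/70512886741 ≈ -1.4278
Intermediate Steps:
C = 3244560 (C = -4 + 3244564 = 3244560)
C/(-3657830) - 2293444/4240994 = 3244560/(-3657830) - 2293444/4240994 = 3244560*(-1/3657830) - 2293444*1/4240994 = -29496/33253 - 1146722/2120497 = -100678126178/70512886741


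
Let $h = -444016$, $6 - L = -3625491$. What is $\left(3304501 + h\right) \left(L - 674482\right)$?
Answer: $8441334142275$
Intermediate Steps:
$L = 3625497$ ($L = 6 - -3625491 = 6 + 3625491 = 3625497$)
$\left(3304501 + h\right) \left(L - 674482\right) = \left(3304501 - 444016\right) \left(3625497 - 674482\right) = 2860485 \cdot 2951015 = 8441334142275$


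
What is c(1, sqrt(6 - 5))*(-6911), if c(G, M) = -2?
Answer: 13822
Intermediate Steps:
c(1, sqrt(6 - 5))*(-6911) = -2*(-6911) = 13822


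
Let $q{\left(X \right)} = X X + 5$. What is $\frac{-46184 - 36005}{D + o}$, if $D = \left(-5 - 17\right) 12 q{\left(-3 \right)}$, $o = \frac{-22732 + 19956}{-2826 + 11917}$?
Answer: $\frac{747180199}{33603112} \approx 22.235$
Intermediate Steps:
$q{\left(X \right)} = 5 + X^{2}$ ($q{\left(X \right)} = X^{2} + 5 = 5 + X^{2}$)
$o = - \frac{2776}{9091} \approx -0.30536$
$D = -3696$ ($D = \left(-5 - 17\right) 12 \left(5 + \left(-3\right)^{2}\right) = \left(-22\right) 12 \left(5 + 9\right) = \left(-264\right) 14 = -3696$)
$\frac{-46184 - 36005}{D + o} = \frac{-46184 - 36005}{-3696 - \frac{2776}{9091}} = - \frac{82189}{- \frac{33603112}{9091}} = \left(-82189\right) \left(- \frac{9091}{33603112}\right) = \frac{747180199}{33603112}$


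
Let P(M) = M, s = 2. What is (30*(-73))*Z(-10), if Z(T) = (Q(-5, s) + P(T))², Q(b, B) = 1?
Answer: -177390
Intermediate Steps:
Z(T) = (1 + T)²
(30*(-73))*Z(-10) = (30*(-73))*(1 - 10)² = -2190*(-9)² = -2190*81 = -177390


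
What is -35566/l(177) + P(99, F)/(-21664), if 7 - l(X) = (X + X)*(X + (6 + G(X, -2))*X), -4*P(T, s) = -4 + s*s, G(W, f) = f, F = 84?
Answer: 1322819753/6786962912 ≈ 0.19491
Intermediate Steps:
P(T, s) = 1 - s²/4 (P(T, s) = -(-4 + s*s)/4 = -(-4 + s²)/4 = 1 - s²/4)
l(X) = 7 - 10*X² (l(X) = 7 - (X + X)*(X + (6 - 2)*X) = 7 - 2*X*(X + 4*X) = 7 - 2*X*5*X = 7 - 10*X²)
-35566/l(177) + P(99, F)/(-21664) = -35566/(7 - 10*177²) + (1 - ¼*84²)/(-21664) = -35566/(7 - 10*31329) + (1 - ¼*7056)*(-1/21664) = -35566/(7 - 313290) + (1 - 1764)*(-1/21664) = -35566/(-313283) - 1763*(-1/21664) = -35566*(-1/313283) + 1763/21664 = 35566/313283 + 1763/21664 = 1322819753/6786962912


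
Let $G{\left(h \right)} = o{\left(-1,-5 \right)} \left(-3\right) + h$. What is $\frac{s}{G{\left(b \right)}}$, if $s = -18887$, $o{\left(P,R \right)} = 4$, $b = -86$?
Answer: $\frac{18887}{98} \approx 192.72$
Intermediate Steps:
$G{\left(h \right)} = -12 + h$ ($G{\left(h \right)} = 4 \left(-3\right) + h = -12 + h$)
$\frac{s}{G{\left(b \right)}} = - \frac{18887}{-12 - 86} = - \frac{18887}{-98} = \left(-18887\right) \left(- \frac{1}{98}\right) = \frac{18887}{98}$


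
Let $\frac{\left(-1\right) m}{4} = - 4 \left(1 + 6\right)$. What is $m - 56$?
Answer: $56$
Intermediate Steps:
$m = 112$ ($m = - 4 \left(- 4 \left(1 + 6\right)\right) = - 4 \left(\left(-4\right) 7\right) = \left(-4\right) \left(-28\right) = 112$)
$m - 56 = 112 - 56 = 56$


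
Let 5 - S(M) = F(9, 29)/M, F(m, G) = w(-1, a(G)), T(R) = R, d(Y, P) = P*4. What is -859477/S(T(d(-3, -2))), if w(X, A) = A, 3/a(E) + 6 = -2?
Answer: -55006528/317 ≈ -1.7352e+5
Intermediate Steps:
d(Y, P) = 4*P
a(E) = -3/8 (a(E) = 3/(-6 - 2) = 3/(-8) = 3*(-1/8) = -3/8)
F(m, G) = -3/8
S(M) = 5 + 3/(8*M) (S(M) = 5 - (-3)/(8*M) = 5 + 3/(8*M))
-859477/S(T(d(-3, -2))) = -859477/(5 + 3/(8*((4*(-2))))) = -859477/(5 + (3/8)/(-8)) = -859477/(5 + (3/8)*(-1/8)) = -859477/(5 - 3/64) = -859477/317/64 = -859477*64/317 = -55006528/317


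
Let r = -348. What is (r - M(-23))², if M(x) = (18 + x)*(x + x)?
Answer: 334084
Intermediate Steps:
M(x) = 2*x*(18 + x) (M(x) = (18 + x)*(2*x) = 2*x*(18 + x))
(r - M(-23))² = (-348 - 2*(-23)*(18 - 23))² = (-348 - 2*(-23)*(-5))² = (-348 - 1*230)² = (-348 - 230)² = (-578)² = 334084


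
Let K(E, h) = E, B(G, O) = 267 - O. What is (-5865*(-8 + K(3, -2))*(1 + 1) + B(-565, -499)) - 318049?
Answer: -258633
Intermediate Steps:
(-5865*(-8 + K(3, -2))*(1 + 1) + B(-565, -499)) - 318049 = (-5865*(-8 + 3)*(1 + 1) + (267 - 1*(-499))) - 318049 = (-(-29325)*2 + (267 + 499)) - 318049 = (-5865*(-10) + 766) - 318049 = (58650 + 766) - 318049 = 59416 - 318049 = -258633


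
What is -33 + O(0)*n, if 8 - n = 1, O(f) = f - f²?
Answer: -33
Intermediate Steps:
n = 7 (n = 8 - 1*1 = 8 - 1 = 7)
-33 + O(0)*n = -33 + (0*(1 - 1*0))*7 = -33 + (0*(1 + 0))*7 = -33 + (0*1)*7 = -33 + 0*7 = -33 + 0 = -33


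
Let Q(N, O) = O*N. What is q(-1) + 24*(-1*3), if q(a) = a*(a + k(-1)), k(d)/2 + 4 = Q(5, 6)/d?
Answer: -3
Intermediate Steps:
Q(N, O) = N*O
k(d) = -8 + 60/d (k(d) = -8 + 2*((5*6)/d) = -8 + 2*(30/d) = -8 + 60/d)
q(a) = a*(-68 + a) (q(a) = a*(a + (-8 + 60/(-1))) = a*(a + (-8 + 60*(-1))) = a*(a + (-8 - 60)) = a*(a - 68) = a*(-68 + a))
q(-1) + 24*(-1*3) = -(-68 - 1) + 24*(-1*3) = -1*(-69) + 24*(-3) = 69 - 72 = -3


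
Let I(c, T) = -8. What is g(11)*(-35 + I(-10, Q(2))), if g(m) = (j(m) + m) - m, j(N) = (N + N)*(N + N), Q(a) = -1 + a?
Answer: -20812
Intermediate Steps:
j(N) = 4*N² (j(N) = (2*N)*(2*N) = 4*N²)
g(m) = 4*m² (g(m) = (4*m² + m) - m = (m + 4*m²) - m = 4*m²)
g(11)*(-35 + I(-10, Q(2))) = (4*11²)*(-35 - 8) = (4*121)*(-43) = 484*(-43) = -20812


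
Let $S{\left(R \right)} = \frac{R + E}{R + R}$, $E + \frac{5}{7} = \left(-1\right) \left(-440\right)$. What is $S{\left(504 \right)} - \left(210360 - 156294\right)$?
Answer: $- \frac{127161031}{2352} \approx -54065.0$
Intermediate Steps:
$E = \frac{3075}{7}$ ($E = - \frac{5}{7} - -440 = - \frac{5}{7} + 440 = \frac{3075}{7} \approx 439.29$)
$S{\left(R \right)} = \frac{\frac{3075}{7} + R}{2 R}$ ($S{\left(R \right)} = \frac{R + \frac{3075}{7}}{R + R} = \frac{\frac{3075}{7} + R}{2 R}$)
$S{\left(504 \right)} - \left(210360 - 156294\right) = \frac{3075 + 7 \cdot 504}{14 \cdot 504} - \left(210360 - 156294\right) = \frac{1}{14} \cdot \frac{1}{504} \left(3075 + 3528\right) - 54066 = \frac{1}{14} \cdot \frac{1}{504} \cdot 6603 - 54066 = \frac{2201}{2352} - 54066 = - \frac{127161031}{2352}$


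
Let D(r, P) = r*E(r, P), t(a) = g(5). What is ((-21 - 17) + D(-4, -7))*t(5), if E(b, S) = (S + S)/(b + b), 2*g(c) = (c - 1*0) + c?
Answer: -225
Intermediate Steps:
g(c) = c (g(c) = ((c - 1*0) + c)/2 = ((c + 0) + c)/2 = (c + c)/2 = (2*c)/2 = c)
E(b, S) = S/b (E(b, S) = (2*S)/((2*b)) = (2*S)*(1/(2*b)) = S/b)
t(a) = 5
D(r, P) = P (D(r, P) = r*(P/r) = P)
((-21 - 17) + D(-4, -7))*t(5) = ((-21 - 17) - 7)*5 = (-38 - 7)*5 = -45*5 = -225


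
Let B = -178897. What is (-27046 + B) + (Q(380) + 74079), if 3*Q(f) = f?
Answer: -395212/3 ≈ -1.3174e+5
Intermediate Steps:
Q(f) = f/3
(-27046 + B) + (Q(380) + 74079) = (-27046 - 178897) + ((1/3)*380 + 74079) = -205943 + (380/3 + 74079) = -205943 + 222617/3 = -395212/3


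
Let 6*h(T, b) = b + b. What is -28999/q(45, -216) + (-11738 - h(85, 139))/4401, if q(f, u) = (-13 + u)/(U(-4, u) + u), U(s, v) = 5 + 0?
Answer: -80794467004/3023487 ≈ -26722.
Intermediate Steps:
h(T, b) = b/3 (h(T, b) = (b + b)/6 = (2*b)/6 = b/3)
U(s, v) = 5
q(f, u) = (-13 + u)/(5 + u)
-28999/q(45, -216) + (-11738 - h(85, 139))/4401 = -28999*(5 - 216)/(-13 - 216) + (-11738 - 139/3)/4401 = -28999/(-229/(-211)) + (-11738 - 1*139/3)*(1/4401) = -28999/((-1/211*(-229))) + (-11738 - 139/3)*(1/4401) = -28999/229/211 - 35353/3*1/4401 = -28999*211/229 - 35353/13203 = -6118789/229 - 35353/13203 = -80794467004/3023487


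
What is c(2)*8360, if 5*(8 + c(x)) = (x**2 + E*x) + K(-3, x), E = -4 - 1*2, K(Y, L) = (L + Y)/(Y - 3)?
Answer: -239932/3 ≈ -79977.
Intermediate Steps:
K(Y, L) = (L + Y)/(-3 + Y)
E = -6 (E = -4 - 2 = -6)
c(x) = -79/10 - 37*x/30 + x**2/5 (c(x) = -8 + ((x**2 - 6*x) + (x - 3)/(-3 - 3))/5 = -8 + ((x**2 - 6*x) + (-3 + x)/(-6))/5 = -8 + ((x**2 - 6*x) - (-3 + x)/6)/5 = -8 + ((x**2 - 6*x) + (1/2 - x/6))/5 = -8 + (1/2 + x**2 - 37*x/6)/5 = -8 + (1/10 - 37*x/30 + x**2/5) = -79/10 - 37*x/30 + x**2/5)
c(2)*8360 = (-79/10 - 37/30*2 + (1/5)*2**2)*8360 = (-79/10 - 37/15 + (1/5)*4)*8360 = (-79/10 - 37/15 + 4/5)*8360 = -287/30*8360 = -239932/3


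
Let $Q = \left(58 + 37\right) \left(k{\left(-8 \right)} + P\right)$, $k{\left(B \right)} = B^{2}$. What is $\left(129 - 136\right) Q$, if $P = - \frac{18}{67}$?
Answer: $- \frac{2839550}{67} \approx -42381.0$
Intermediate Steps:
$P = - \frac{18}{67}$ ($P = \left(-18\right) \frac{1}{67} = - \frac{18}{67} \approx -0.26866$)
$Q = \frac{405650}{67}$ ($Q = \left(58 + 37\right) \left(\left(-8\right)^{2} - \frac{18}{67}\right) = 95 \left(64 - \frac{18}{67}\right) = 95 \cdot \frac{4270}{67} = \frac{405650}{67} \approx 6054.5$)
$\left(129 - 136\right) Q = \left(129 - 136\right) \frac{405650}{67} = \left(-7\right) \frac{405650}{67} = - \frac{2839550}{67}$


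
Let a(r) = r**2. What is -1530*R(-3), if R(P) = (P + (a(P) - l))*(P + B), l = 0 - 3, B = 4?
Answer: -13770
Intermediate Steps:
l = -3
R(P) = (4 + P)*(3 + P + P**2) (R(P) = (P + (P**2 - 1*(-3)))*(P + 4) = (P + (P**2 + 3))*(4 + P) = (P + (3 + P**2))*(4 + P) = (3 + P + P**2)*(4 + P) = (4 + P)*(3 + P + P**2))
-1530*R(-3) = -1530*(12 + (-3)**3 + 5*(-3)**2 + 7*(-3)) = -1530*(12 - 27 + 5*9 - 21) = -1530*(12 - 27 + 45 - 21) = -1530*9 = -13770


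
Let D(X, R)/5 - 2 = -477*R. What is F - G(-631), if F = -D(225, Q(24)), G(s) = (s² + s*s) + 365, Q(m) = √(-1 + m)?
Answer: -796697 + 2385*√23 ≈ -7.8526e+5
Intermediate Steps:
D(X, R) = 10 - 2385*R (D(X, R) = 10 + 5*(-477*R) = 10 - 2385*R)
G(s) = 365 + 2*s² (G(s) = (s² + s²) + 365 = 2*s² + 365 = 365 + 2*s²)
F = -10 + 2385*√23 (F = -(10 - 2385*√(-1 + 24)) = -(10 - 2385*√23) = -10 + 2385*√23 ≈ 11428.)
F - G(-631) = (-10 + 2385*√23) - (365 + 2*(-631)²) = (-10 + 2385*√23) - (365 + 2*398161) = (-10 + 2385*√23) - (365 + 796322) = (-10 + 2385*√23) - 1*796687 = (-10 + 2385*√23) - 796687 = -796697 + 2385*√23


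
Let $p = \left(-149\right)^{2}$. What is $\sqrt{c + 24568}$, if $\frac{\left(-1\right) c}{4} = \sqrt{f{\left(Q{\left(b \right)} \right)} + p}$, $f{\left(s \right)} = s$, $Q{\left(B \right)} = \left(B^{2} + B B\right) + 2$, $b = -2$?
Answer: $2 \sqrt{6142 - \sqrt{22211}} \approx 154.83$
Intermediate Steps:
$Q{\left(B \right)} = 2 + 2 B^{2}$ ($Q{\left(B \right)} = \left(B^{2} + B^{2}\right) + 2 = 2 B^{2} + 2 = 2 + 2 B^{2}$)
$p = 22201$
$c = - 4 \sqrt{22211}$ ($c = - 4 \sqrt{\left(2 + 2 \left(-2\right)^{2}\right) + 22201} = - 4 \sqrt{\left(2 + 2 \cdot 4\right) + 22201} = - 4 \sqrt{\left(2 + 8\right) + 22201} = - 4 \sqrt{10 + 22201} = - 4 \sqrt{22211} \approx -596.13$)
$\sqrt{c + 24568} = \sqrt{- 4 \sqrt{22211} + 24568} = \sqrt{24568 - 4 \sqrt{22211}}$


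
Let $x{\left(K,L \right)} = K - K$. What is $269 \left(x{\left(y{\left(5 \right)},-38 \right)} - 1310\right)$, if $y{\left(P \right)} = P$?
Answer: $-352390$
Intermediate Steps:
$x{\left(K,L \right)} = 0$
$269 \left(x{\left(y{\left(5 \right)},-38 \right)} - 1310\right) = 269 \left(0 - 1310\right) = 269 \left(-1310\right) = -352390$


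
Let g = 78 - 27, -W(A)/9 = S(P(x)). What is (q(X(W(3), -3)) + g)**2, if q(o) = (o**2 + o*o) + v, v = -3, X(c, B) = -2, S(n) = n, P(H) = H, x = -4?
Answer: 3136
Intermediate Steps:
W(A) = 36 (W(A) = -9*(-4) = 36)
g = 51
q(o) = -3 + 2*o**2 (q(o) = (o**2 + o*o) - 3 = (o**2 + o**2) - 3 = 2*o**2 - 3 = -3 + 2*o**2)
(q(X(W(3), -3)) + g)**2 = ((-3 + 2*(-2)**2) + 51)**2 = ((-3 + 2*4) + 51)**2 = ((-3 + 8) + 51)**2 = (5 + 51)**2 = 56**2 = 3136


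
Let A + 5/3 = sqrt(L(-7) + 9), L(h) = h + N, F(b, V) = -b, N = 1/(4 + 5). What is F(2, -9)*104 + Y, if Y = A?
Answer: -629/3 + sqrt(19)/3 ≈ -208.21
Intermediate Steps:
N = 1/9 ≈ 0.11111
L(h) = 1/9 + h (L(h) = h + 1/9 = 1/9 + h)
A = -5/3 + sqrt(19)/3 (A = -5/3 + sqrt((1/9 - 7) + 9) = -5/3 + sqrt(-62/9 + 9) = -5/3 + sqrt(19/9) = -5/3 + sqrt(19)/3 ≈ -0.21370)
Y = -5/3 + sqrt(19)/3 ≈ -0.21370
F(2, -9)*104 + Y = -1*2*104 + (-5/3 + sqrt(19)/3) = -2*104 + (-5/3 + sqrt(19)/3) = -208 + (-5/3 + sqrt(19)/3) = -629/3 + sqrt(19)/3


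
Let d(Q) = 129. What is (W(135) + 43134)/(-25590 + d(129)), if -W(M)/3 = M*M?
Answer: 3847/8487 ≈ 0.45328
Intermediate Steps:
W(M) = -3*M² (W(M) = -3*M*M = -3*M²)
(W(135) + 43134)/(-25590 + d(129)) = (-3*135² + 43134)/(-25590 + 129) = (-3*18225 + 43134)/(-25461) = (-54675 + 43134)*(-1/25461) = -11541*(-1/25461) = 3847/8487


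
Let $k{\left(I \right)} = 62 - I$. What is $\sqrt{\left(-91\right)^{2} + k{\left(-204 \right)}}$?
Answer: $\sqrt{8547} \approx 92.45$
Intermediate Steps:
$\sqrt{\left(-91\right)^{2} + k{\left(-204 \right)}} = \sqrt{\left(-91\right)^{2} + \left(62 - -204\right)} = \sqrt{8281 + \left(62 + 204\right)} = \sqrt{8281 + 266} = \sqrt{8547}$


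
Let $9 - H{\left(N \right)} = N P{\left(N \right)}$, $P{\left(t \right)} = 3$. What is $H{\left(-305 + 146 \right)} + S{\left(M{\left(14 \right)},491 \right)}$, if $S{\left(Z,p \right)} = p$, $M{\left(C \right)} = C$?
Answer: $977$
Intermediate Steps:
$H{\left(N \right)} = 9 - 3 N$ ($H{\left(N \right)} = 9 - N 3 = 9 - 3 N$)
$H{\left(-305 + 146 \right)} + S{\left(M{\left(14 \right)},491 \right)} = \left(9 - 3 \left(-305 + 146\right)\right) + 491 = \left(9 - -477\right) + 491 = \left(9 + 477\right) + 491 = 486 + 491 = 977$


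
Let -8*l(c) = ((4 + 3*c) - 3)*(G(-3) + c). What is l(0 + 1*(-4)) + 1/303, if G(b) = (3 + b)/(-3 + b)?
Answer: -3331/606 ≈ -5.4967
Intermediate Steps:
G(b) = (3 + b)/(-3 + b)
l(c) = -c*(1 + 3*c)/8 (l(c) = -((4 + 3*c) - 3)*((3 - 3)/(-3 - 3) + c)/8 = -(1 + 3*c)*(0/(-6) + c)/8 = -(1 + 3*c)*(-⅙*0 + c)/8 = -(1 + 3*c)*(0 + c)/8 = -(1 + 3*c)*c/8 = -c*(1 + 3*c)/8)
l(0 + 1*(-4)) + 1/303 = (0 + 1*(-4))*(-1 - 3*(0 + 1*(-4)))/8 + 1/303 = (0 - 4)*(-1 - 3*(0 - 4))/8 + 1/303 = (⅛)*(-4)*(-1 - 3*(-4)) + 1/303 = (⅛)*(-4)*(-1 + 12) + 1/303 = (⅛)*(-4)*11 + 1/303 = -11/2 + 1/303 = -3331/606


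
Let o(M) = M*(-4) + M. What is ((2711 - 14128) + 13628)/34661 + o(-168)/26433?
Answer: 766793/9254487 ≈ 0.082856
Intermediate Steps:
o(M) = -3*M (o(M) = -4*M + M = -3*M)
((2711 - 14128) + 13628)/34661 + o(-168)/26433 = ((2711 - 14128) + 13628)/34661 - 3*(-168)/26433 = (-11417 + 13628)*(1/34661) + 504*(1/26433) = 2211*(1/34661) + 56/2937 = 201/3151 + 56/2937 = 766793/9254487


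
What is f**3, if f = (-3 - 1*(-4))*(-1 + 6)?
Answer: 125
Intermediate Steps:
f = 5 (f = (-3 + 4)*5 = 1*5 = 5)
f**3 = 5**3 = 125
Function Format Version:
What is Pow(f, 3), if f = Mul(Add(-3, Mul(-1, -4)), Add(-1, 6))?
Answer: 125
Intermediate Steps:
f = 5 (f = Mul(Add(-3, 4), 5) = Mul(1, 5) = 5)
Pow(f, 3) = Pow(5, 3) = 125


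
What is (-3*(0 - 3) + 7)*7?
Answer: 112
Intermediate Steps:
(-3*(0 - 3) + 7)*7 = (-3*(-3) + 7)*7 = (9 + 7)*7 = 16*7 = 112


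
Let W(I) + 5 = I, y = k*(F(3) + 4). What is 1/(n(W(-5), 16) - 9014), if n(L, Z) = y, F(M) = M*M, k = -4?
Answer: -1/9066 ≈ -0.00011030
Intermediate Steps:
F(M) = M²
y = -52 (y = -4*(3² + 4) = -4*(9 + 4) = -4*13 = -52)
W(I) = -5 + I
n(L, Z) = -52
1/(n(W(-5), 16) - 9014) = 1/(-52 - 9014) = 1/(-9066) = -1/9066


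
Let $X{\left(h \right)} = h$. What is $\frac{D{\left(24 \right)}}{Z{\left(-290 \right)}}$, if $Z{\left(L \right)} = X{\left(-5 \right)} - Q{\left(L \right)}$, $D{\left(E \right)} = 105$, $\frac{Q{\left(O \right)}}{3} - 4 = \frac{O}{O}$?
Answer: $- \frac{21}{4} \approx -5.25$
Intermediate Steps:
$Q{\left(O \right)} = 15$ ($Q{\left(O \right)} = 12 + 3 \frac{O}{O} = 12 + 3 \cdot 1 = 12 + 3 = 15$)
$Z{\left(L \right)} = -20$ ($Z{\left(L \right)} = -5 - 15 = -20$)
$\frac{D{\left(24 \right)}}{Z{\left(-290 \right)}} = \frac{105}{-20} = 105 \left(- \frac{1}{20}\right) = - \frac{21}{4}$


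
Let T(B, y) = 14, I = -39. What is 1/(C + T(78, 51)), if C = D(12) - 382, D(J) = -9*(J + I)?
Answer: -1/125 ≈ -0.0080000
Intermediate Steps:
D(J) = 351 - 9*J (D(J) = -9*(J - 39) = -9*(-39 + J) = 351 - 9*J)
C = -139 (C = (351 - 9*12) - 382 = (351 - 108) - 382 = 243 - 382 = -139)
1/(C + T(78, 51)) = 1/(-139 + 14) = 1/(-125) = -1/125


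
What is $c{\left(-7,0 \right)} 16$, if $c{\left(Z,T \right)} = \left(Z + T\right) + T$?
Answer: $-112$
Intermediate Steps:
$c{\left(Z,T \right)} = Z + 2 T$ ($c{\left(Z,T \right)} = \left(T + Z\right) + T = Z + 2 T$)
$c{\left(-7,0 \right)} 16 = \left(-7 + 2 \cdot 0\right) 16 = \left(-7 + 0\right) 16 = \left(-7\right) 16 = -112$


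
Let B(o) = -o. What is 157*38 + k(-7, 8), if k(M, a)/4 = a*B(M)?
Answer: 6190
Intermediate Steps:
k(M, a) = -4*M*a (k(M, a) = 4*(a*(-M)) = 4*(-M*a) = -4*M*a)
157*38 + k(-7, 8) = 157*38 - 4*(-7)*8 = 5966 + 224 = 6190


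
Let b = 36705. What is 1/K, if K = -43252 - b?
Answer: -1/79957 ≈ -1.2507e-5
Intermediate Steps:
K = -79957 (K = -43252 - 1*36705 = -43252 - 36705 = -79957)
1/K = 1/(-79957) = -1/79957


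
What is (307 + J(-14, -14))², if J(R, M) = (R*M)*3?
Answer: 801025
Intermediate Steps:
J(R, M) = 3*M*R (J(R, M) = (M*R)*3 = 3*M*R)
(307 + J(-14, -14))² = (307 + 3*(-14)*(-14))² = (307 + 588)² = 895² = 801025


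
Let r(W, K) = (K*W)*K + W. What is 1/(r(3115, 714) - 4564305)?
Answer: 1/1583453350 ≈ 6.3153e-10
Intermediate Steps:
r(W, K) = W + W*K² (r(W, K) = W*K² + W = W + W*K²)
1/(r(3115, 714) - 4564305) = 1/(3115*(1 + 714²) - 4564305) = 1/(3115*(1 + 509796) - 4564305) = 1/(3115*509797 - 4564305) = 1/(1588017655 - 4564305) = 1/1583453350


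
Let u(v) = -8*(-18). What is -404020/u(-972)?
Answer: -101005/36 ≈ -2805.7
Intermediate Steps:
u(v) = 144
-404020/u(-972) = -404020/144 = -404020*1/144 = -101005/36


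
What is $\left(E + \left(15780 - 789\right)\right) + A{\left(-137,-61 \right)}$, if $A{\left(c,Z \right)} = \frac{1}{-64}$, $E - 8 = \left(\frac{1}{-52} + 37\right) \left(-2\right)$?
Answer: $\frac{12417619}{832} \approx 14925.0$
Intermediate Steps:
$E = - \frac{1715}{26}$ ($E = 8 + \left(\frac{1}{-52} + 37\right) \left(-2\right) = 8 + \left(- \frac{1}{52} + 37\right) \left(-2\right) = 8 + \frac{1923}{52} \left(-2\right) = 8 - \frac{1923}{26} = - \frac{1715}{26} \approx -65.962$)
$A{\left(c,Z \right)} = - \frac{1}{64}$
$\left(E + \left(15780 - 789\right)\right) + A{\left(-137,-61 \right)} = \left(- \frac{1715}{26} + \left(15780 - 789\right)\right) - \frac{1}{64} = \left(- \frac{1715}{26} + 14991\right) - \frac{1}{64} = \frac{388051}{26} - \frac{1}{64} = \frac{12417619}{832}$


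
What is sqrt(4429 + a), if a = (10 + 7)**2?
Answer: sqrt(4718) ≈ 68.688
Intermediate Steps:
a = 289 (a = 17**2 = 289)
sqrt(4429 + a) = sqrt(4429 + 289) = sqrt(4718)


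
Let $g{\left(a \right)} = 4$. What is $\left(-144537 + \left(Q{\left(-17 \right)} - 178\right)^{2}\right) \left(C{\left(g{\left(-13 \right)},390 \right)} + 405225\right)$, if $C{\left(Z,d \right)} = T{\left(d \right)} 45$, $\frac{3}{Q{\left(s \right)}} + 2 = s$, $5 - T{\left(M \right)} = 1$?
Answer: $- \frac{16507942410960}{361} \approx -4.5728 \cdot 10^{10}$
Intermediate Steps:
$T{\left(M \right)} = 4$ ($T{\left(M \right)} = 5 - 1 = 4$)
$Q{\left(s \right)} = \frac{3}{-2 + s}$
$C{\left(Z,d \right)} = 180$ ($C{\left(Z,d \right)} = 4 \cdot 45 = 180$)
$\left(-144537 + \left(Q{\left(-17 \right)} - 178\right)^{2}\right) \left(C{\left(g{\left(-13 \right)},390 \right)} + 405225\right) = \left(-144537 + \left(\frac{3}{-2 - 17} - 178\right)^{2}\right) \left(180 + 405225\right) = \left(-144537 + \left(\frac{3}{-19} - 178\right)^{2}\right) 405405 = \left(-144537 + \left(3 \left(- \frac{1}{19}\right) - 178\right)^{2}\right) 405405 = \left(-144537 + \left(- \frac{3}{19} - 178\right)^{2}\right) 405405 = \left(-144537 + \left(- \frac{3385}{19}\right)^{2}\right) 405405 = \left(-144537 + \frac{11458225}{361}\right) 405405 = \left(- \frac{40719632}{361}\right) 405405 = - \frac{16507942410960}{361}$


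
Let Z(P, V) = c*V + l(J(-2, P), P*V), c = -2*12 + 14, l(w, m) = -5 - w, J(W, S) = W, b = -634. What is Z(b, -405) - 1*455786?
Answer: -451739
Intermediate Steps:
c = -10 (c = -24 + 14 = -10)
Z(P, V) = -3 - 10*V (Z(P, V) = -10*V + (-5 - 1*(-2)) = -10*V + (-5 + 2) = -10*V - 3 = -3 - 10*V)
Z(b, -405) - 1*455786 = (-3 - 10*(-405)) - 1*455786 = (-3 + 4050) - 455786 = 4047 - 455786 = -451739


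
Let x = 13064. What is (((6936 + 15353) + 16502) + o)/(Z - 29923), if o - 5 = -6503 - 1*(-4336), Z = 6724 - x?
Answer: -36629/36263 ≈ -1.0101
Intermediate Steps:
Z = -6340 (Z = 6724 - 1*13064 = 6724 - 13064 = -6340)
o = -2162 (o = 5 + (-6503 - 1*(-4336)) = 5 + (-6503 + 4336) = 5 - 2167 = -2162)
(((6936 + 15353) + 16502) + o)/(Z - 29923) = (((6936 + 15353) + 16502) - 2162)/(-6340 - 29923) = ((22289 + 16502) - 2162)/(-36263) = (38791 - 2162)*(-1/36263) = 36629*(-1/36263) = -36629/36263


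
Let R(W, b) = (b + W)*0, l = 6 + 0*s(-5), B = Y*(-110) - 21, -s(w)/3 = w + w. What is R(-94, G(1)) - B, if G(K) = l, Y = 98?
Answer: 10801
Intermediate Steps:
s(w) = -6*w (s(w) = -3*(w + w) = -6*w)
B = -10801 (B = 98*(-110) - 21 = -10780 - 21 = -10801)
l = 6 (l = 6 + 0*(-6*(-5)) = 6 + 0*30 = 6 + 0 = 6)
G(K) = 6
R(W, b) = 0 (R(W, b) = (W + b)*0 = 0)
R(-94, G(1)) - B = 0 - 1*(-10801) = 0 + 10801 = 10801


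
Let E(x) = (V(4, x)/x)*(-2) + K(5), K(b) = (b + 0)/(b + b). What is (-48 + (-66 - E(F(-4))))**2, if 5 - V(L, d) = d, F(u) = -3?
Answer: 516961/36 ≈ 14360.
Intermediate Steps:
K(b) = 1/2 (K(b) = b/((2*b)) = b*(1/(2*b)) = 1/2)
V(L, d) = 5 - d
E(x) = 1/2 - 2*(5 - x)/x (E(x) = ((5 - x)/x)*(-2) + 1/2 = -2*(5 - x)/x + 1/2 = 1/2 - 2*(5 - x)/x)
(-48 + (-66 - E(F(-4))))**2 = (-48 + (-66 - (5/2 - 10/(-3))))**2 = (-48 + (-66 - (5/2 - 10*(-1/3))))**2 = (-48 + (-66 - (5/2 + 10/3)))**2 = (-48 + (-66 - 1*35/6))**2 = (-48 + (-66 - 35/6))**2 = (-48 - 431/6)**2 = (-719/6)**2 = 516961/36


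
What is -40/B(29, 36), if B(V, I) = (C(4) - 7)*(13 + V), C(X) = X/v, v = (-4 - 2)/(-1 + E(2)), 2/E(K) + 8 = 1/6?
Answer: 940/6083 ≈ 0.15453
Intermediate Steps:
E(K) = -12/47 (E(K) = 2/(-8 + 1/6) = 2/(-8 + 1*(⅙)) = 2/(-8 + ⅙) = 2/(-47/6) = 2*(-6/47) = -12/47)
v = 282/59 (v = (-4 - 2)/(-1 - 12/47) = -6/(-59/47) = -6*(-47/59) = 282/59 ≈ 4.7797)
C(X) = 59*X/282 (C(X) = X/(282/59) = X*(59/282) = 59*X/282)
B(V, I) = -11297/141 - 869*V/141 (B(V, I) = ((59/282)*4 - 7)*(13 + V) = (118/141 - 7)*(13 + V) = -869*(13 + V)/141 = -11297/141 - 869*V/141)
-40/B(29, 36) = -40/(-11297/141 - 869/141*29) = -40/(-11297/141 - 25201/141) = -40/(-12166/47) = -47/12166*(-40) = 940/6083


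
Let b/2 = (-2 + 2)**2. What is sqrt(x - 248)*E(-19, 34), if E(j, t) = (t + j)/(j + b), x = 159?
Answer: -15*I*sqrt(89)/19 ≈ -7.4479*I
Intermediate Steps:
b = 0 (b = 2*(-2 + 2)**2 = 2*0**2 = 2*0 = 0)
E(j, t) = (j + t)/j (E(j, t) = (t + j)/(j + 0) = (j + t)/j)
sqrt(x - 248)*E(-19, 34) = sqrt(159 - 248)*((-19 + 34)/(-19)) = sqrt(-89)*(-1/19*15) = (I*sqrt(89))*(-15/19) = -15*I*sqrt(89)/19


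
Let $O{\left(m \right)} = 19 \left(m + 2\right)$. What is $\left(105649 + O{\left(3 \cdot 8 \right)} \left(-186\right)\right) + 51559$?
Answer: $65324$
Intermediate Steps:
$O{\left(m \right)} = 38 + 19 m$ ($O{\left(m \right)} = 19 \left(2 + m\right) = 38 + 19 m$)
$\left(105649 + O{\left(3 \cdot 8 \right)} \left(-186\right)\right) + 51559 = \left(105649 + \left(38 + 19 \cdot 3 \cdot 8\right) \left(-186\right)\right) + 51559 = \left(105649 + \left(38 + 19 \cdot 24\right) \left(-186\right)\right) + 51559 = \left(105649 + \left(38 + 456\right) \left(-186\right)\right) + 51559 = \left(105649 + 494 \left(-186\right)\right) + 51559 = \left(105649 - 91884\right) + 51559 = 13765 + 51559 = 65324$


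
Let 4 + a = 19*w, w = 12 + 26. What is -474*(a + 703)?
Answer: -673554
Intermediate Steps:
w = 38
a = 718 (a = -4 + 19*38 = -4 + 722 = 718)
-474*(a + 703) = -474*(718 + 703) = -474*1421 = -673554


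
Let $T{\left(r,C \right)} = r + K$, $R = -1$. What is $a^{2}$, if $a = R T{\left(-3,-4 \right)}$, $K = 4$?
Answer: $1$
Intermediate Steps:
$T{\left(r,C \right)} = 4 + r$ ($T{\left(r,C \right)} = r + 4 = 4 + r$)
$a = -1$ ($a = - (4 - 3) = \left(-1\right) 1 = -1$)
$a^{2} = \left(-1\right)^{2} = 1$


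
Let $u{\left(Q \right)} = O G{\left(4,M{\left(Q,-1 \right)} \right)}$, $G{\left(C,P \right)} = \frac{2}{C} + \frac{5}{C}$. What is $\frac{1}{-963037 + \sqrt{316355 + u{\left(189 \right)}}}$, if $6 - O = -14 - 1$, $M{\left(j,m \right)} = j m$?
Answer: $- \frac{3852148}{3709759787909} - \frac{2 \sqrt{1265567}}{3709759787909} \approx -1.039 \cdot 10^{-6}$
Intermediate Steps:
$G{\left(C,P \right)} = \frac{7}{C}$
$O = 21$ ($O = 6 - \left(-14 - 1\right) = 6 - -15 = 6 + 15 = 21$)
$u{\left(Q \right)} = \frac{147}{4}$ ($u{\left(Q \right)} = 21 \cdot \frac{7}{4} = \frac{147}{4}$)
$\frac{1}{-963037 + \sqrt{316355 + u{\left(189 \right)}}} = \frac{1}{-963037 + \sqrt{316355 + \frac{147}{4}}} = \frac{1}{-963037 + \sqrt{\frac{1265567}{4}}} = \frac{1}{-963037 + \frac{\sqrt{1265567}}{2}}$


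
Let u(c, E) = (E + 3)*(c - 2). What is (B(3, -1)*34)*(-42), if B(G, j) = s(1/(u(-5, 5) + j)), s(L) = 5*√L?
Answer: -2380*I*√57/19 ≈ -945.72*I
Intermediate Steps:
u(c, E) = (-2 + c)*(3 + E) (u(c, E) = (3 + E)*(-2 + c) = (-2 + c)*(3 + E))
B(G, j) = 5*√(1/(-56 + j)) (B(G, j) = 5*√(1/((-6 - 2*5 + 3*(-5) + 5*(-5)) + j)) = 5*√(1/((-6 - 10 - 15 - 25) + j)) = 5*√(1/(-56 + j)))
(B(3, -1)*34)*(-42) = ((5*√(1/(-56 - 1)))*34)*(-42) = ((5*√(1/(-57)))*34)*(-42) = ((5*√(-1/57))*34)*(-42) = ((5*(I*√57/57))*34)*(-42) = ((5*I*√57/57)*34)*(-42) = (170*I*√57/57)*(-42) = -2380*I*√57/19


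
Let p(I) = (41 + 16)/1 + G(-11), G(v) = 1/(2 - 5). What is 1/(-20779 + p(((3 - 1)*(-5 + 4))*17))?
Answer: -3/62167 ≈ -4.8257e-5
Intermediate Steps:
G(v) = -⅓ (G(v) = 1/(-3) = -⅓)
p(I) = 170/3 (p(I) = (41 + 16)/1 - ⅓ = 57*1 - ⅓ = 57 - ⅓ = 170/3)
1/(-20779 + p(((3 - 1)*(-5 + 4))*17)) = 1/(-20779 + 170/3) = 1/(-62167/3) = -3/62167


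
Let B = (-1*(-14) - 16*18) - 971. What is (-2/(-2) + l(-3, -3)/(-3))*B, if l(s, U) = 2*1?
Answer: -415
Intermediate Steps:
l(s, U) = 2
B = -1245 (B = (14 - 288) - 971 = -274 - 971 = -1245)
(-2/(-2) + l(-3, -3)/(-3))*B = (-2/(-2) + 2/(-3))*(-1245) = (-2*(-½) + 2*(-⅓))*(-1245) = (1 - ⅔)*(-1245) = (⅓)*(-1245) = -415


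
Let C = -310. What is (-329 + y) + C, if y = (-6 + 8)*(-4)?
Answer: -647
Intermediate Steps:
y = -8 (y = 2*(-4) = -8)
(-329 + y) + C = (-329 - 8) - 310 = -337 - 310 = -647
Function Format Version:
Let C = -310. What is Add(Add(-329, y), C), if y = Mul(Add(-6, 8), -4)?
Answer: -647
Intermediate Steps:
y = -8 (y = Mul(2, -4) = -8)
Add(Add(-329, y), C) = Add(Add(-329, -8), -310) = Add(-337, -310) = -647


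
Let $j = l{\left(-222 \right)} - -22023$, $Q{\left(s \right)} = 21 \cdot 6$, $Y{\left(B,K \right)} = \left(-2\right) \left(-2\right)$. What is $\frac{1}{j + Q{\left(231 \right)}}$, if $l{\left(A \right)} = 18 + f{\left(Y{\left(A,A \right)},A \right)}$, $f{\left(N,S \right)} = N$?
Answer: $\frac{1}{22171} \approx 4.5104 \cdot 10^{-5}$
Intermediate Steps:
$Y{\left(B,K \right)} = 4$
$l{\left(A \right)} = 22$ ($l{\left(A \right)} = 18 + 4 = 22$)
$Q{\left(s \right)} = 126$
$j = 22045$ ($j = 22 - -22023 = 22 + 22023 = 22045$)
$\frac{1}{j + Q{\left(231 \right)}} = \frac{1}{22045 + 126} = \frac{1}{22171}$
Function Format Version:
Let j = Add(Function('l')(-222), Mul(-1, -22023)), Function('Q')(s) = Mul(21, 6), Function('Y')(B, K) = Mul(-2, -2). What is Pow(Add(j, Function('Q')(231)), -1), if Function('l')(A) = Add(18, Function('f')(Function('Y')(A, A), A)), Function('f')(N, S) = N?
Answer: Rational(1, 22171) ≈ 4.5104e-5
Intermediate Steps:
Function('Y')(B, K) = 4
Function('l')(A) = 22 (Function('l')(A) = Add(18, 4) = 22)
Function('Q')(s) = 126
j = 22045 (j = Add(22, Mul(-1, -22023)) = Add(22, 22023) = 22045)
Pow(Add(j, Function('Q')(231)), -1) = Pow(Add(22045, 126), -1) = Pow(22171, -1) = Rational(1, 22171)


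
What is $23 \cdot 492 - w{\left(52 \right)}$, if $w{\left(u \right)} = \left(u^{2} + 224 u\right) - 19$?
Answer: $-3017$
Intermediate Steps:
$w{\left(u \right)} = -19 + u^{2} + 224 u$
$23 \cdot 492 - w{\left(52 \right)} = 23 \cdot 492 - \left(-19 + 52^{2} + 224 \cdot 52\right) = 11316 - \left(-19 + 2704 + 11648\right) = 11316 - 14333 = -3017$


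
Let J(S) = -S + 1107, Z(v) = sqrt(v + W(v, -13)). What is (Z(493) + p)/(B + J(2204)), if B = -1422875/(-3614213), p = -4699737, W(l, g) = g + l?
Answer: 16985850561981/3963368786 - 3614213*sqrt(973)/3963368786 ≈ 4285.7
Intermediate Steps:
Z(v) = sqrt(-13 + 2*v) (Z(v) = sqrt(v + (-13 + v)) = sqrt(-13 + 2*v))
J(S) = 1107 - S
B = 1422875/3614213 (B = -1422875*(-1/3614213) = 1422875/3614213 ≈ 0.39369)
(Z(493) + p)/(B + J(2204)) = (sqrt(-13 + 2*493) - 4699737)/(1422875/3614213 + (1107 - 1*2204)) = (sqrt(-13 + 986) - 4699737)/(1422875/3614213 + (1107 - 2204)) = (sqrt(973) - 4699737)/(1422875/3614213 - 1097) = (-4699737 + sqrt(973))/(-3963368786/3614213) = (-4699737 + sqrt(973))*(-3614213/3963368786) = 16985850561981/3963368786 - 3614213*sqrt(973)/3963368786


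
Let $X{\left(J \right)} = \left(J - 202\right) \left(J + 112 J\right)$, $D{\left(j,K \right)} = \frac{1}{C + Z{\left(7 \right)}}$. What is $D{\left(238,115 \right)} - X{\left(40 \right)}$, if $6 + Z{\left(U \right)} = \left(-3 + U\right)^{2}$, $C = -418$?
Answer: $\frac{298753919}{408} \approx 7.3224 \cdot 10^{5}$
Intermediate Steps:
$Z{\left(U \right)} = -6 + \left(-3 + U\right)^{2}$
$D{\left(j,K \right)} = - \frac{1}{408}$ ($D{\left(j,K \right)} = \frac{1}{-418 - \left(6 - \left(-3 + 7\right)^{2}\right)} = \frac{1}{-418 - \left(6 - 4^{2}\right)} = \frac{1}{-418 + \left(-6 + 16\right)} = \frac{1}{-418 + 10} = \frac{1}{-408} = - \frac{1}{408}$)
$X{\left(J \right)} = 113 J \left(-202 + J\right)$ ($X{\left(J \right)} = \left(-202 + J\right) 113 J = 113 J \left(-202 + J\right)$)
$D{\left(238,115 \right)} - X{\left(40 \right)} = - \frac{1}{408} - 113 \cdot 40 \left(-202 + 40\right) = - \frac{1}{408} - 113 \cdot 40 \left(-162\right) = - \frac{1}{408} - -732240 = - \frac{1}{408} + 732240 = \frac{298753919}{408}$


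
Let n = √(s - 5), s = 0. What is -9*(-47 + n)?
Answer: 423 - 9*I*√5 ≈ 423.0 - 20.125*I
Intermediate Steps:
n = I*√5 (n = √(0 - 5) = √(-5) = I*√5 ≈ 2.2361*I)
-9*(-47 + n) = -9*(-47 + I*√5) = 423 - 9*I*√5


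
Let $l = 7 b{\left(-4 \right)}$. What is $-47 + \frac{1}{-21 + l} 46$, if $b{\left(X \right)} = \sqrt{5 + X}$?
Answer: $- \frac{352}{7} \approx -50.286$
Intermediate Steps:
$l = 7$ ($l = 7 \sqrt{5 - 4} = 7 \sqrt{1} = 7 \cdot 1 = 7$)
$-47 + \frac{1}{-21 + l} 46 = -47 + \frac{1}{-21 + 7} \cdot 46 = -47 + \frac{1}{-14} \cdot 46 = -47 - \frac{23}{7} = - \frac{352}{7}$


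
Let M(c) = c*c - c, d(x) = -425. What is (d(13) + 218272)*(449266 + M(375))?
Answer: 128424292052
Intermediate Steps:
M(c) = c² - c
(d(13) + 218272)*(449266 + M(375)) = (-425 + 218272)*(449266 + 375*(-1 + 375)) = 217847*(449266 + 375*374) = 217847*(449266 + 140250) = 217847*589516 = 128424292052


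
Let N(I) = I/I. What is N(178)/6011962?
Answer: 1/6011962 ≈ 1.6633e-7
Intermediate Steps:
N(I) = 1
N(178)/6011962 = 1/6011962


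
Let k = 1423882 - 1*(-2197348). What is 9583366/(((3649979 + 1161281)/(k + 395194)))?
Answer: 9622715300796/1202815 ≈ 8.0002e+6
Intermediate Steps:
k = 3621230 (k = 1423882 + 2197348 = 3621230)
9583366/(((3649979 + 1161281)/(k + 395194))) = 9583366/(((3649979 + 1161281)/(3621230 + 395194))) = 9583366/((4811260/4016424)) = 9583366/((4811260*(1/4016424))) = 9583366/(1202815/1004106) = 9583366*(1004106/1202815) = 9622715300796/1202815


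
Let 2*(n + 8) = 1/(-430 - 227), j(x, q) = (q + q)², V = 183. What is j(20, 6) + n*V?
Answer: -578221/438 ≈ -1320.1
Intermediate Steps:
j(x, q) = 4*q² (j(x, q) = (2*q)² = 4*q²)
n = -10513/1314 (n = -8 + 1/(2*(-430 - 227)) = -8 + (½)/(-657) = -8 + (½)*(-1/657) = -8 - 1/1314 = -10513/1314 ≈ -8.0008)
j(20, 6) + n*V = 4*6² - 10513/1314*183 = 4*36 - 641293/438 = 144 - 641293/438 = -578221/438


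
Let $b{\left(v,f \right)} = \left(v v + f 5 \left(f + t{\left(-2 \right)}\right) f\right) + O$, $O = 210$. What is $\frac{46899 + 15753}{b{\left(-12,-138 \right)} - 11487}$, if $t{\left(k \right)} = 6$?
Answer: $- \frac{20884}{4193391} \approx -0.0049802$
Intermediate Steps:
$b{\left(v,f \right)} = 210 + v^{2} + f^{2} \left(30 + 5 f\right)$ ($b{\left(v,f \right)} = \left(v v + f 5 \left(f + 6\right) f\right) + 210 = \left(v^{2} + f 5 \left(6 + f\right) f\right) + 210 = \left(v^{2} + f \left(30 + 5 f\right) f\right) + 210 = \left(v^{2} + f^{2} \left(30 + 5 f\right)\right) + 210 = 210 + v^{2} + f^{2} \left(30 + 5 f\right)$)
$\frac{46899 + 15753}{b{\left(-12,-138 \right)} - 11487} = \frac{46899 + 15753}{\left(210 + \left(-12\right)^{2} + 5 \left(-138\right)^{3} + 30 \left(-138\right)^{2}\right) - 11487} = \frac{62652}{\left(210 + 144 + 5 \left(-2628072\right) + 30 \cdot 19044\right) - 11487} = \frac{62652}{\left(210 + 144 - 13140360 + 571320\right) - 11487} = \frac{62652}{-12568686 - 11487} = \frac{62652}{-12580173} = 62652 \left(- \frac{1}{12580173}\right) = - \frac{20884}{4193391}$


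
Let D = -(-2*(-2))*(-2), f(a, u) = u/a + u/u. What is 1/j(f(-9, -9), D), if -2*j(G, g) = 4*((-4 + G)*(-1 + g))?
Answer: 1/28 ≈ 0.035714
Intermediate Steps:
f(a, u) = 1 + u/a (f(a, u) = u/a + 1 = 1 + u/a)
D = 8 (D = -4*(-2) = -1*(-8) = 8)
j(G, g) = -2*(-1 + g)*(-4 + G) (j(G, g) = -2*(-4 + G)*(-1 + g) = -2*(-1 + g)*(-4 + G))
1/j(f(-9, -9), D) = 1/(-8 + 2*((-9 - 9)/(-9)) + 8*8 - 2*(-9 - 9)/(-9)*8) = 1/(-8 + 2*(-⅑*(-18)) + 64 - 2*(-⅑*(-18))*8) = 1/(-8 + 2*2 + 64 - 2*2*8) = 1/(-8 + 4 + 64 - 32) = 1/28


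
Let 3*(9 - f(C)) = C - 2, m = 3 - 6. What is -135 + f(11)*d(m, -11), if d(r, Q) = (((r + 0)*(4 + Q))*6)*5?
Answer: 3645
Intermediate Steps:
m = -3
f(C) = 29/3 - C/3 (f(C) = 9 - (C - 2)/3 = 9 - (-2 + C)/3 = 9 + (2/3 - C/3) = 29/3 - C/3)
d(r, Q) = 30*r*(4 + Q) (d(r, Q) = ((r*(4 + Q))*6)*5 = (6*r*(4 + Q))*5 = 30*r*(4 + Q))
-135 + f(11)*d(m, -11) = -135 + (29/3 - 1/3*11)*(30*(-3)*(4 - 11)) = -135 + (29/3 - 11/3)*(30*(-3)*(-7)) = -135 + 6*630 = -135 + 3780 = 3645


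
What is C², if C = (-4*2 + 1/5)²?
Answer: 2313441/625 ≈ 3701.5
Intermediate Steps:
C = 1521/25 (C = (-8 + ⅕)² = (-39/5)² = 1521/25 ≈ 60.840)
C² = (1521/25)² = 2313441/625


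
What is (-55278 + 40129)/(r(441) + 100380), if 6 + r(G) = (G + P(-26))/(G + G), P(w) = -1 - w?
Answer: -6680709/44265167 ≈ -0.15092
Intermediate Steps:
r(G) = -6 + (25 + G)/(2*G) (r(G) = -6 + (G + (-1 - 1*(-26)))/(G + G) = -6 + (G + (-1 + 26))/((2*G)) = -6 + (G + 25)*(1/(2*G)) = -6 + (25 + G)*(1/(2*G)) = -6 + (25 + G)/(2*G))
(-55278 + 40129)/(r(441) + 100380) = (-55278 + 40129)/((½)*(25 - 11*441)/441 + 100380) = -15149/((½)*(1/441)*(25 - 4851) + 100380) = -15149/((½)*(1/441)*(-4826) + 100380) = -15149/(-2413/441 + 100380) = -15149/44265167/441 = -15149*441/44265167 = -6680709/44265167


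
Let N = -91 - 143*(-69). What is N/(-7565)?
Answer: -9776/7565 ≈ -1.2923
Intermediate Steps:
N = 9776 (N = -91 + 9867 = 9776)
N/(-7565) = 9776/(-7565) = 9776*(-1/7565) = -9776/7565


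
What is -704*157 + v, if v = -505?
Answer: -111033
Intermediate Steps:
-704*157 + v = -704*157 - 505 = -110528 - 505 = -111033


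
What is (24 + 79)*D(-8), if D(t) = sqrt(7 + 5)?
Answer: 206*sqrt(3) ≈ 356.80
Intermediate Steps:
D(t) = 2*sqrt(3) (D(t) = sqrt(12) = 2*sqrt(3))
(24 + 79)*D(-8) = (24 + 79)*(2*sqrt(3)) = 103*(2*sqrt(3)) = 206*sqrt(3)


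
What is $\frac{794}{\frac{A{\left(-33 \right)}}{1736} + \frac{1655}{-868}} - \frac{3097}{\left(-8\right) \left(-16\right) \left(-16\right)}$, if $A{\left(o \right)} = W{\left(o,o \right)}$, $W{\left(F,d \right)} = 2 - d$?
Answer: $- \frac{2812787757}{6707200} \approx -419.37$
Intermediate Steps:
$A{\left(o \right)} = 2 - o$
$\frac{794}{\frac{A{\left(-33 \right)}}{1736} + \frac{1655}{-868}} - \frac{3097}{\left(-8\right) \left(-16\right) \left(-16\right)} = \frac{794}{\frac{2 - -33}{1736} + \frac{1655}{-868}} - \frac{3097}{\left(-8\right) \left(-16\right) \left(-16\right)} = \frac{794}{\left(2 + 33\right) \frac{1}{1736} + 1655 \left(- \frac{1}{868}\right)} - \frac{3097}{128 \left(-16\right)} = \frac{794}{35 \cdot \frac{1}{1736} - \frac{1655}{868}} - \frac{3097}{-2048} = \frac{794}{\frac{5}{248} - \frac{1655}{868}} - - \frac{3097}{2048} = \frac{794}{- \frac{3275}{1736}} + \frac{3097}{2048} = 794 \left(- \frac{1736}{3275}\right) + \frac{3097}{2048} = - \frac{1378384}{3275} + \frac{3097}{2048} = - \frac{2812787757}{6707200}$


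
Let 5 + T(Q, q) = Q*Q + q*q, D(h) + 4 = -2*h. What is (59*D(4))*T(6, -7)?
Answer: -56640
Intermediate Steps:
D(h) = -4 - 2*h
T(Q, q) = -5 + Q² + q² (T(Q, q) = -5 + (Q*Q + q*q) = -5 + (Q² + q²) = -5 + Q² + q²)
(59*D(4))*T(6, -7) = (59*(-4 - 2*4))*(-5 + 6² + (-7)²) = (59*(-4 - 8))*(-5 + 36 + 49) = (59*(-12))*80 = -708*80 = -56640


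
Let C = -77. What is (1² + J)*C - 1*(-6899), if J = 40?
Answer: 3742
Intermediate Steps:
(1² + J)*C - 1*(-6899) = (1² + 40)*(-77) - 1*(-6899) = (1 + 40)*(-77) + 6899 = 41*(-77) + 6899 = -3157 + 6899 = 3742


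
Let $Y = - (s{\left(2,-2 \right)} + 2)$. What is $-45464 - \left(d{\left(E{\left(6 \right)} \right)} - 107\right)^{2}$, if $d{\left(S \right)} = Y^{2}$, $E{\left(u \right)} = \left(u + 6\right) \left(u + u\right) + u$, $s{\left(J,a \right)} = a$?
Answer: $-56913$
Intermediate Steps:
$Y = 0$ ($Y = - (-2 + 2) = \left(-1\right) 0 = 0$)
$E{\left(u \right)} = u + 2 u \left(6 + u\right)$ ($E{\left(u \right)} = \left(6 + u\right) 2 u + u = 2 u \left(6 + u\right) + u = u + 2 u \left(6 + u\right)$)
$d{\left(S \right)} = 0$ ($d{\left(S \right)} = 0^{2} = 0$)
$-45464 - \left(d{\left(E{\left(6 \right)} \right)} - 107\right)^{2} = -45464 - \left(0 - 107\right)^{2} = -45464 - \left(-107\right)^{2} = -45464 - 11449 = -56913$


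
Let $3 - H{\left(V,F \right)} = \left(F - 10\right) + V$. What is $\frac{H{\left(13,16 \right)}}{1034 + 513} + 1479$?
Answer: $\frac{2287997}{1547} \approx 1479.0$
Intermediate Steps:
$H{\left(V,F \right)} = 13 - F - V$ ($H{\left(V,F \right)} = 3 - \left(\left(F - 10\right) + V\right) = 3 - \left(\left(-10 + F\right) + V\right) = 3 - \left(-10 + F + V\right) = 13 - F - V$)
$\frac{H{\left(13,16 \right)}}{1034 + 513} + 1479 = \frac{13 - 16 - 13}{1034 + 513} + 1479 = \frac{13 - 16 - 13}{1547} + 1479 = \left(-16\right) \frac{1}{1547} + 1479 = - \frac{16}{1547} + 1479 = \frac{2287997}{1547}$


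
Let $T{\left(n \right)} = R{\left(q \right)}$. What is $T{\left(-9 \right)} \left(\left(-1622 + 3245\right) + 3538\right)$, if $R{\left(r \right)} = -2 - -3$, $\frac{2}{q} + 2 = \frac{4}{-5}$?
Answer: $5161$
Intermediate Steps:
$q = - \frac{5}{7}$ ($q = \frac{2}{-2 + \frac{4}{-5}} = \frac{2}{-2 + 4 \left(- \frac{1}{5}\right)} = \frac{2}{-2 - \frac{4}{5}} = \frac{2}{- \frac{14}{5}} = 2 \left(- \frac{5}{14}\right) = - \frac{5}{7} \approx -0.71429$)
$R{\left(r \right)} = 1$ ($R{\left(r \right)} = -2 + 3 = 1$)
$T{\left(n \right)} = 1$
$T{\left(-9 \right)} \left(\left(-1622 + 3245\right) + 3538\right) = 1 \left(\left(-1622 + 3245\right) + 3538\right) = 1 \left(1623 + 3538\right) = 1 \cdot 5161 = 5161$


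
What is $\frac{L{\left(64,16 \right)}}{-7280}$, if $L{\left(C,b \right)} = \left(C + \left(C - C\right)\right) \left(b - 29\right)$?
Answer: $\frac{4}{35} \approx 0.11429$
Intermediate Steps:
$L{\left(C,b \right)} = C \left(-29 + b\right)$ ($L{\left(C,b \right)} = \left(C + 0\right) \left(-29 + b\right) = C \left(-29 + b\right)$)
$\frac{L{\left(64,16 \right)}}{-7280} = \frac{64 \left(-29 + 16\right)}{-7280} = 64 \left(-13\right) \left(- \frac{1}{7280}\right) = \left(-832\right) \left(- \frac{1}{7280}\right) = \frac{4}{35}$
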